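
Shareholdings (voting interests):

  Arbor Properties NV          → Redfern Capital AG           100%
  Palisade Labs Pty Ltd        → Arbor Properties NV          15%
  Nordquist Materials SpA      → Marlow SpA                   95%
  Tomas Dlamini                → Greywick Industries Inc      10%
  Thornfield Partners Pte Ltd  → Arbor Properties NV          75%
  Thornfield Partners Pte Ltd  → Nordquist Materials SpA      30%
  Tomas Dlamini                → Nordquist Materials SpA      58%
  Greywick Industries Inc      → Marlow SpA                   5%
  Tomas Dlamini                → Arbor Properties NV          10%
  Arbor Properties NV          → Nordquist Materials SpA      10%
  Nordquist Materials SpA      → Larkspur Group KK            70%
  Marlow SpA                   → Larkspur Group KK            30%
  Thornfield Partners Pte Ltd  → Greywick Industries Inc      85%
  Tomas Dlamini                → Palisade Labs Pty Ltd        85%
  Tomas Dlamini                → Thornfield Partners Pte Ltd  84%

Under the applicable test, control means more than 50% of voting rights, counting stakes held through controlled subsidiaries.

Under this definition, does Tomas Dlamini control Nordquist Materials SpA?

Tomas holds 85% of Palisade, so Tomas controls Palisade.
Tomas holds 84% of Thornfield, so Tomas controls Thornfield.
Tomas and Thornfield and Palisade together hold 10% + 75% + 15% = 100% of Arbor, so Tomas controls Arbor.
Arbor and Thornfield and Tomas together hold 10% + 30% + 58% = 98% of Nordquist, so Tomas controls Nordquist.

Yes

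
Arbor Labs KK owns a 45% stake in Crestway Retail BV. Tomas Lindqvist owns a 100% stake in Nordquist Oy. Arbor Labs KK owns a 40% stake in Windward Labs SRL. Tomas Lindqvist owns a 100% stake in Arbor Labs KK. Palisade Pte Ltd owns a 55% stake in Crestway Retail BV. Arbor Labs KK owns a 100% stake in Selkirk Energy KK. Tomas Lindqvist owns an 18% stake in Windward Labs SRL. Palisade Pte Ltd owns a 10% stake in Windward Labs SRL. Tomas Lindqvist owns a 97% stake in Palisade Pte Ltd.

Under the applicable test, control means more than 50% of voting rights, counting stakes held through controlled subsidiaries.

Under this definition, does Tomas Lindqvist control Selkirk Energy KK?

Tomas holds 100% of Arbor, so Tomas controls Arbor.
Arbor holds 100% of Selkirk, so Tomas controls Selkirk.

Yes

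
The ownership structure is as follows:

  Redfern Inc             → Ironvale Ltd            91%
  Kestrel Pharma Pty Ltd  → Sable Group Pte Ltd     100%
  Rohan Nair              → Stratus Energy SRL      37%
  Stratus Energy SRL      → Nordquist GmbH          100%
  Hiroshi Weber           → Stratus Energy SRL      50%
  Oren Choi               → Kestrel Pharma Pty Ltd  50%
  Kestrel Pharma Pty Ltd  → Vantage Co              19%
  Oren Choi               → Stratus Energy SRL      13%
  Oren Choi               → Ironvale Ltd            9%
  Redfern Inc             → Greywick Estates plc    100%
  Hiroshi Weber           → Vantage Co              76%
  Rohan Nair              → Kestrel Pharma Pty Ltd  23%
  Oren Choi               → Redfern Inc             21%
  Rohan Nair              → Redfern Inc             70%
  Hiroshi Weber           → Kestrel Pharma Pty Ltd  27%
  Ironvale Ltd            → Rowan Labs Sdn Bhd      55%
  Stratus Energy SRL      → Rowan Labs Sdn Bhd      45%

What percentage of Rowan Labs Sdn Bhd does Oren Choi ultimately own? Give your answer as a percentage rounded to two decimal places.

Oren reaches Rowan along 3 paths.
Via Stratus: 13% × 45% = 5.85%.
Via Ironvale: 9% × 55% = 4.95%.
Via Redfern → Ironvale: 21% × 91% × 55% = 10.5105%.
Total: 5.85% + 4.95% + 10.5105% = 21.3105%.
Rounded: 21.31%.

21.31%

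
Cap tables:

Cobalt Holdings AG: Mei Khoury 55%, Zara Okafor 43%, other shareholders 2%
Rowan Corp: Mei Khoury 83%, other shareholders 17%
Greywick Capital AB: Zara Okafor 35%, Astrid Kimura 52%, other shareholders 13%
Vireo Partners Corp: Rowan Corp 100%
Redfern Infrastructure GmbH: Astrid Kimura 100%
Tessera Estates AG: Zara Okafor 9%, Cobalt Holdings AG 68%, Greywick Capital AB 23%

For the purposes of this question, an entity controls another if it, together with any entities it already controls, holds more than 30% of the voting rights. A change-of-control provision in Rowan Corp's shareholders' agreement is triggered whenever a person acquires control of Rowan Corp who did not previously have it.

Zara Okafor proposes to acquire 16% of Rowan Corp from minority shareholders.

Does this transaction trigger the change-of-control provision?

The purchase changes only Zara's holdings, so Zara is the only person who could newly come to control Rowan.
Zara holds 43% of Cobalt, so Zara controls Cobalt.
Zara holds 35% of Greywick, so Zara controls Greywick.
Zara and Cobalt and Greywick together hold 9% + 68% + 23% = 100% of Tessera, so Zara controls Tessera.
Neither Zara nor any entity Zara controls holds any voting interest in Rowan.
So before the transaction, Zara does not control Rowan.
After the purchase, Zara holds 16% of Rowan directly.
After the transaction, Zara's side holds 16% of Rowan, not > 30%, so Zara still does not control Rowan.
No new person acquires control, so the clause is not triggered.

No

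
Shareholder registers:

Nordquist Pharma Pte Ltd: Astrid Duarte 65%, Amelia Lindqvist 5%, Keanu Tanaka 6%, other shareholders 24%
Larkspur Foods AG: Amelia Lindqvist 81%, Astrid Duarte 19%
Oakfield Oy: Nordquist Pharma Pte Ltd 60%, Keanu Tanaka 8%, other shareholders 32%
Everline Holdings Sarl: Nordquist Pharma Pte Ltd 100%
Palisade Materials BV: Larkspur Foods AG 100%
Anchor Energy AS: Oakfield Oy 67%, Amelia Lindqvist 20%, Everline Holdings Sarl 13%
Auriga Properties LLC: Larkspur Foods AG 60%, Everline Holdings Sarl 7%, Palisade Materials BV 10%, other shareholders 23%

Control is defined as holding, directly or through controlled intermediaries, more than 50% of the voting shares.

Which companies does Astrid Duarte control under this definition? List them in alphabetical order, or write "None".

Anchor Energy AS, Everline Holdings Sarl, Nordquist Pharma Pte Ltd, Oakfield Oy

Astrid holds 65% of Nordquist, so Astrid controls Nordquist.
Nordquist holds 60% of Oakfield, so Astrid controls Oakfield.
Nordquist holds 100% of Everline, so Astrid controls Everline.
Oakfield and Everline together hold 67% + 13% = 80% of Anchor, so Astrid controls Anchor.
No other company's threshold is met.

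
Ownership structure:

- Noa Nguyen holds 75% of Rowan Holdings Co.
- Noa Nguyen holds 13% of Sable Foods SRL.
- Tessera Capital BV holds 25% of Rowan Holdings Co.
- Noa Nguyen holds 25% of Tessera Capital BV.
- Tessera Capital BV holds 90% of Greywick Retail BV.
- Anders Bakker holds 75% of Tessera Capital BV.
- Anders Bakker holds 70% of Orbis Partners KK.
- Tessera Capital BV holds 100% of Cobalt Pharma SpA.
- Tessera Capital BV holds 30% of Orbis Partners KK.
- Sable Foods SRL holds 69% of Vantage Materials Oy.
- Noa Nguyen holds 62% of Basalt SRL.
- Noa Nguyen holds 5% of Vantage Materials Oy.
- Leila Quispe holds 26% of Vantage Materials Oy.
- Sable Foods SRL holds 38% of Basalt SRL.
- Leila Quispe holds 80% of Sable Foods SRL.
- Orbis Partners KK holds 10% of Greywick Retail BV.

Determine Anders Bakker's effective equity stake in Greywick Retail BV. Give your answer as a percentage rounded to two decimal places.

76.75%

Anders reaches Greywick along 3 paths.
Via Tessera → Orbis: 75% × 30% × 10% = 2.25%.
Via Orbis: 70% × 10% = 7%.
Via Tessera: 75% × 90% = 67.5%.
Total: 2.25% + 7% + 67.5% = 76.75%.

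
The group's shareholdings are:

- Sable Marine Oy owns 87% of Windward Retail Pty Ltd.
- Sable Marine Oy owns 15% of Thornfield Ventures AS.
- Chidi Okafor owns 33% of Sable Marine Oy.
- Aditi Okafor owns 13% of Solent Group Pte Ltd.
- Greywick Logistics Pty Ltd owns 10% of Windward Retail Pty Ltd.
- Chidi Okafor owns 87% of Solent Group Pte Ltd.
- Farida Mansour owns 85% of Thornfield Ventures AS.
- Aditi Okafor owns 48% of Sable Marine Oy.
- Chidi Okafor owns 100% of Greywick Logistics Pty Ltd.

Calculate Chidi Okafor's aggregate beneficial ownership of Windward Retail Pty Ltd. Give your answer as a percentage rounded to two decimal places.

38.71%

Chidi reaches Windward along 2 paths.
Via Greywick: 100% × 10% = 10%.
Via Sable: 33% × 87% = 28.71%.
Total: 10% + 28.71% = 38.71%.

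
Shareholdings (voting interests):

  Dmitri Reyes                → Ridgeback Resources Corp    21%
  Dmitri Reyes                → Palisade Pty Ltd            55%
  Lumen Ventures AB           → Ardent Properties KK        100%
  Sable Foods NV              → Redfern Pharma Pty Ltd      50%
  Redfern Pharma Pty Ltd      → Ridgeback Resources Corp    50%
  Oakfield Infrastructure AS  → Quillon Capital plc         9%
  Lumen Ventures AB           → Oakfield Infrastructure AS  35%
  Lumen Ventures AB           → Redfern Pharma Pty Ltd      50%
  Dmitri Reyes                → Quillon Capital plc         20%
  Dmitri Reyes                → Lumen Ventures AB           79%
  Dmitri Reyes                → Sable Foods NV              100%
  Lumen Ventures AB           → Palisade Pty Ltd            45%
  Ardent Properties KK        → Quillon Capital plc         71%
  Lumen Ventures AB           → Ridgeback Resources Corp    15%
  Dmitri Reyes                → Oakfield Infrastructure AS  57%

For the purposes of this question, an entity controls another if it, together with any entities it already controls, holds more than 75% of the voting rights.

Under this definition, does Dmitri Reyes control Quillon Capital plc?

Yes

Dmitri holds 79% of Lumen, so Dmitri controls Lumen.
Dmitri and Lumen together hold 57% + 35% = 92% of Oakfield, so Dmitri controls Oakfield.
Lumen holds 100% of Ardent, so Dmitri controls Ardent.
Ardent and Dmitri and Oakfield together hold 71% + 20% + 9% = 100% of Quillon, so Dmitri controls Quillon.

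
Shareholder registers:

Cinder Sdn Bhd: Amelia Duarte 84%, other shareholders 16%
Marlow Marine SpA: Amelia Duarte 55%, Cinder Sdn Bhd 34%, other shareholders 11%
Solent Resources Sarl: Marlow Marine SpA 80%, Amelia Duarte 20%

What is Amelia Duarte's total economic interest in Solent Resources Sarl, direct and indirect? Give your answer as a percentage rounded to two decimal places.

Amelia reaches Solent along 3 paths.
Via Marlow: 55% × 80% = 44%.
Via Cinder → Marlow: 84% × 34% × 80% = 22.848%.
Direct stake: 20% = 20%.
Total: 44% + 22.848% + 20% = 86.848%.
Rounded: 86.85%.

86.85%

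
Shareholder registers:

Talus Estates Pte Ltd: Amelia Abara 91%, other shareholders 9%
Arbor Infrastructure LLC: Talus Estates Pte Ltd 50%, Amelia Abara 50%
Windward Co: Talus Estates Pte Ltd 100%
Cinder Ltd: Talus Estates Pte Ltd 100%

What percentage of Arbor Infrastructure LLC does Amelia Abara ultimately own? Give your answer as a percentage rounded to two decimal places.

95.50%

Amelia reaches Arbor along 2 paths.
Via Talus: 91% × 50% = 45.5%.
Direct stake: 50% = 50%.
Total: 45.5% + 50% = 95.5%.
Rounded: 95.50%.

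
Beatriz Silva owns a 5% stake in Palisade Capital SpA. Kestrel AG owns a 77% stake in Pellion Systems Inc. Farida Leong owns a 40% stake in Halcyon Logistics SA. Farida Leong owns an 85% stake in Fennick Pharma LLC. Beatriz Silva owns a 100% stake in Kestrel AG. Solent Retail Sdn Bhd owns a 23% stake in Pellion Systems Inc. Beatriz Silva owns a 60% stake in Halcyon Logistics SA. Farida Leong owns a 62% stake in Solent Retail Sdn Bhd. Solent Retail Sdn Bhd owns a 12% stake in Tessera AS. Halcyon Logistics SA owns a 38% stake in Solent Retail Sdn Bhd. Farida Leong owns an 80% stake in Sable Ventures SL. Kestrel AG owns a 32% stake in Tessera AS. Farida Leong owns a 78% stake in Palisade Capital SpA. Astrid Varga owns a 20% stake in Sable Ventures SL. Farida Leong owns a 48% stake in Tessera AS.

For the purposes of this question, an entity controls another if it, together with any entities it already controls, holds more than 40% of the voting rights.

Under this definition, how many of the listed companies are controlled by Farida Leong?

Farida holds 78% of Palisade, so Farida controls Palisade.
Farida holds 85% of Fennick, so Farida controls Fennick.
Farida holds 80% of Sable, so Farida controls Sable.
Farida holds 62% of Solent, so Farida controls Solent.
Farida and Solent together hold 48% + 12% = 60% of Tessera, so Farida controls Tessera.
No other company's threshold is met.
Farida controls 5 companies.

5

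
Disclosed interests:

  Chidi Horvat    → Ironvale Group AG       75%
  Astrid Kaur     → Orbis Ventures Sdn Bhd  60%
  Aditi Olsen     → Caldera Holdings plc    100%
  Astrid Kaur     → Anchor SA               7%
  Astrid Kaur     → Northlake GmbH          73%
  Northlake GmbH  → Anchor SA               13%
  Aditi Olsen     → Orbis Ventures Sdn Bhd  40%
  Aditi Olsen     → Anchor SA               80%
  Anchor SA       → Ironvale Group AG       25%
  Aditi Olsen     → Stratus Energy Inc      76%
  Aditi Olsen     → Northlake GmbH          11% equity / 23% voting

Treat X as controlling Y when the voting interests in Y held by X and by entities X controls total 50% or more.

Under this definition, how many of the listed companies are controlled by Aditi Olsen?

3

Aditi holds 100% of Caldera, so Aditi controls Caldera.
Aditi holds 76% of Stratus, so Aditi controls Stratus.
Aditi holds 80% of Anchor, so Aditi controls Anchor.
No other company's threshold is met.
Aditi controls 3 companies.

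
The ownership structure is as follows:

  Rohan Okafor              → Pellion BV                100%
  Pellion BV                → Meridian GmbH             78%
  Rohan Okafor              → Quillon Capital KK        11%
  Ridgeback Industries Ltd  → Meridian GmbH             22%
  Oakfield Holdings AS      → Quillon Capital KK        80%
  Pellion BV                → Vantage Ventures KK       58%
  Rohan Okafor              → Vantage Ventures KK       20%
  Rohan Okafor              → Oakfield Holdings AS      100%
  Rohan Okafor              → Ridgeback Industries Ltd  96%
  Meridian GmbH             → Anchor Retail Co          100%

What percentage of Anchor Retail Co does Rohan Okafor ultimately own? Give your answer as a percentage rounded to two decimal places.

99.12%

Rohan reaches Anchor along 2 paths.
Via Pellion → Meridian: 100% × 78% × 100% = 78%.
Via Ridgeback → Meridian: 96% × 22% × 100% = 21.12%.
Total: 78% + 21.12% = 99.12%.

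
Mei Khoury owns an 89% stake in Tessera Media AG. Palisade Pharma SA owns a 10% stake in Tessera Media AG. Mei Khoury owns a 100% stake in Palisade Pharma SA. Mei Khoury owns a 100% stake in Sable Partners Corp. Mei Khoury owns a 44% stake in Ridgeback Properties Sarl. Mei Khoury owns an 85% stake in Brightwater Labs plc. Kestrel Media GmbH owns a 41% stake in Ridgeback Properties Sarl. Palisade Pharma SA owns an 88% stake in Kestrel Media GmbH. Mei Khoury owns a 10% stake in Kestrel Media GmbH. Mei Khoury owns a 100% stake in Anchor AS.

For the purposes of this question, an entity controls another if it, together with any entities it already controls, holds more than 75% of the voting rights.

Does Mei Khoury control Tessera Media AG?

Mei holds 100% of Palisade, so Mei controls Palisade.
Palisade and Mei together hold 10% + 89% = 99% of Tessera, so Mei controls Tessera.

Yes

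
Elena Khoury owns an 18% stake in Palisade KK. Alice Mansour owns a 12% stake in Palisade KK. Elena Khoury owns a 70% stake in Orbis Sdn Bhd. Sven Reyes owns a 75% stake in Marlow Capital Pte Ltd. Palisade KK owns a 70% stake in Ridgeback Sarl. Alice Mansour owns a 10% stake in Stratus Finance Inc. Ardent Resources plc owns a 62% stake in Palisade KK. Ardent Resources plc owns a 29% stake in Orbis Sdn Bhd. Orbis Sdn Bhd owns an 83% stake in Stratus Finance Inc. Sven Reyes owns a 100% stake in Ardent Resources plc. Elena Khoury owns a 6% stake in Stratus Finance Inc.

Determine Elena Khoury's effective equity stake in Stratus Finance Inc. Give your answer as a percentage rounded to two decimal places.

64.10%

Elena reaches Stratus along 2 paths.
Via Orbis: 70% × 83% = 58.1%.
Direct stake: 6% = 6%.
Total: 58.1% + 6% = 64.1%.
Rounded: 64.10%.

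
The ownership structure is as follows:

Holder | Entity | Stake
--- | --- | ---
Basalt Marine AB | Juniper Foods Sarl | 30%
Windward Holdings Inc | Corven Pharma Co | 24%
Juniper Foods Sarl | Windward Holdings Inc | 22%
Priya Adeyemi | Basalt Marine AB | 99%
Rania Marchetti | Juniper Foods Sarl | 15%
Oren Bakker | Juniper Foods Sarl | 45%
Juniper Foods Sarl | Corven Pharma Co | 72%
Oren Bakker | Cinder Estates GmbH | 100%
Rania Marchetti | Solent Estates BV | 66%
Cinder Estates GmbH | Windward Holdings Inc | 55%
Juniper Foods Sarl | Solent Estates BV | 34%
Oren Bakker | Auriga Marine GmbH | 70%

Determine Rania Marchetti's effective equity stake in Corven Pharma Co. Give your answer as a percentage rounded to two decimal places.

Rania reaches Corven along 2 paths.
Via Juniper: 15% × 72% = 10.8%.
Via Juniper → Windward: 15% × 22% × 24% = 0.792%.
Total: 10.8% + 0.792% = 11.592%.
Rounded: 11.59%.

11.59%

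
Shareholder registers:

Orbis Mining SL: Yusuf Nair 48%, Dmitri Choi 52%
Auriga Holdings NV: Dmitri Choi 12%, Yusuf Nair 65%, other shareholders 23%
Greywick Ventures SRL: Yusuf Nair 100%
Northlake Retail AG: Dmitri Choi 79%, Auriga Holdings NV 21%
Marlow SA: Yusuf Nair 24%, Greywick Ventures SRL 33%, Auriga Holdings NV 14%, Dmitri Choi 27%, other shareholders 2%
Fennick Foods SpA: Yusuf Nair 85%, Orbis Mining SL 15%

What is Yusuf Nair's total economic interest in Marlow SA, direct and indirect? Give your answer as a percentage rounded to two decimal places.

66.10%

Yusuf reaches Marlow along 3 paths.
Direct stake: 24% = 24%.
Via Greywick: 100% × 33% = 33%.
Via Auriga: 65% × 14% = 9.1%.
Total: 24% + 33% + 9.1% = 66.1%.
Rounded: 66.10%.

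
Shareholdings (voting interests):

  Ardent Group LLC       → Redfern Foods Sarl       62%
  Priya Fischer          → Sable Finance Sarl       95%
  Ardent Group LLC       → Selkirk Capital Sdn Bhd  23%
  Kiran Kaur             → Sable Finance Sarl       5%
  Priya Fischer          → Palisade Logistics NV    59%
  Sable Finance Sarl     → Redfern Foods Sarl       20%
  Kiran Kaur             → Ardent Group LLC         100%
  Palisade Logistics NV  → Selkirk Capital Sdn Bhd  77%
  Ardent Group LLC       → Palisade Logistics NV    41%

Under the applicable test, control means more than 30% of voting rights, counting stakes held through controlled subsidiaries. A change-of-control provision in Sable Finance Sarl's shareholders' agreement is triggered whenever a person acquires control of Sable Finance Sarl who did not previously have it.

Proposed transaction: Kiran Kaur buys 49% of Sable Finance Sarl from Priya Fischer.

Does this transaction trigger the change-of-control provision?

The purchase adds only to Kiran's holdings (Priya's stake shrinks), so Kiran is the only person who could newly come to control Sable.
Kiran holds 100% of Ardent, so Kiran controls Ardent.
Ardent holds 41% of Palisade, so Kiran controls Palisade.
Palisade and Ardent together hold 77% + 23% = 100% of Selkirk, so Kiran controls Selkirk.
Ardent holds 62% of Redfern, so Kiran controls Redfern.
In Sable, Kiran's side holds only 5%, not > 30%.
So before the transaction, Kiran does not control Sable.
After the purchase, Kiran's direct stake in Sable rises to 5% + 49% = 54%, and Priya's stake falls to 46%.
Kiran holds 54% of Sable, so Kiran controls Sable.
Kiran did not control Sable before and does after, so the clause is triggered.

Yes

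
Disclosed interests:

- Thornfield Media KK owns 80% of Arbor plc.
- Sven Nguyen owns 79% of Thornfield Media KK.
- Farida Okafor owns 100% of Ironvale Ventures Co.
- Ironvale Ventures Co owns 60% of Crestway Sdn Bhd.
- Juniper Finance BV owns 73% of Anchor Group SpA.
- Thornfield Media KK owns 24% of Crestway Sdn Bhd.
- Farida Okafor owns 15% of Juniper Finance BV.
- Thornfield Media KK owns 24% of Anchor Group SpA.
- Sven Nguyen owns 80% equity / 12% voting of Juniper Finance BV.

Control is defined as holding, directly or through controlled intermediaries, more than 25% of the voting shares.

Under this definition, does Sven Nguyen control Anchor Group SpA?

No

Sven holds 79% of Thornfield, so Sven controls Thornfield.
Thornfield holds 80% of Arbor, so Sven controls Arbor.
In Anchor, Sven's side holds only 24%, not > 25%.
So Sven does not control Anchor.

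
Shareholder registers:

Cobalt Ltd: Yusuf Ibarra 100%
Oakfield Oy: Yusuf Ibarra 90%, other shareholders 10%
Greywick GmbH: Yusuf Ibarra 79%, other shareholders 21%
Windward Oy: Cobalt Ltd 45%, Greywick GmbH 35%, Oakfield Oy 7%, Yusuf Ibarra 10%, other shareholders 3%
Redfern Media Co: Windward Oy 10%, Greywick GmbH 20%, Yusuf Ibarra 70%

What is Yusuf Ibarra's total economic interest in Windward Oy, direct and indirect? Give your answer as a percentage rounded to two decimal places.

88.95%

Yusuf reaches Windward along 4 paths.
Via Cobalt: 100% × 45% = 45%.
Via Greywick: 79% × 35% = 27.65%.
Via Oakfield: 90% × 7% = 6.3%.
Direct stake: 10% = 10%.
Total: 45% + 27.65% + 6.3% + 10% = 88.95%.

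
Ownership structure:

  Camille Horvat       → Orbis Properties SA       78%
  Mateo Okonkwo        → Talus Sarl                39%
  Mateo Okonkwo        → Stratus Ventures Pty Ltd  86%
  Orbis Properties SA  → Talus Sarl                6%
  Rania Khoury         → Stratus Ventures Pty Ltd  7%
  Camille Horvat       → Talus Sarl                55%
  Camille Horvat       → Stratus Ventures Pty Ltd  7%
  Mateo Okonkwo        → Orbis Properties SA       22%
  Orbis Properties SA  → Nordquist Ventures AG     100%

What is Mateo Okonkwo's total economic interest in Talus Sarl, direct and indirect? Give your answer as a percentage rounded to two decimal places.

Mateo reaches Talus along 2 paths.
Direct stake: 39% = 39%.
Via Orbis: 22% × 6% = 1.32%.
Total: 39% + 1.32% = 40.32%.

40.32%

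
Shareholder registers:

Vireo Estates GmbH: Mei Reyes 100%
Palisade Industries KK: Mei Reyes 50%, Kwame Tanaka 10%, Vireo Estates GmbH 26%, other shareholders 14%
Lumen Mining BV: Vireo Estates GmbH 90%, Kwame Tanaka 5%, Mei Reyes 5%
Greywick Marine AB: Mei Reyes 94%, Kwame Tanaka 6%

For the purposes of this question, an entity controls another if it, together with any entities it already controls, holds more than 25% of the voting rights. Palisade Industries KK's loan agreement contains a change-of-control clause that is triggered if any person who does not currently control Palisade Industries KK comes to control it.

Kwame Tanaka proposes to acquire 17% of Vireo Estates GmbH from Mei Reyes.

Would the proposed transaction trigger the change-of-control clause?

No

The purchase adds only to Kwame's holdings (Mei's stake shrinks), so Kwame is the only person who could newly come to control Palisade.
Kwame's largest direct stake is 10% in Palisade, which does not meet the threshold, so Kwame controls no company.
In Palisade, Kwame's side holds only 10%, not > 25%.
So before the transaction, Kwame does not control Palisade.
After the purchase, Kwame holds 17% of Vireo directly, and Mei's stake falls to 83%.
Kwame's side now holds 17% of Vireo, not > 25%, so Kwame still does not control Vireo.
After the transaction, Kwame's side holds 10% of Palisade, not > 25%, so Kwame still does not control Palisade.
No new person acquires control, so the clause is not triggered.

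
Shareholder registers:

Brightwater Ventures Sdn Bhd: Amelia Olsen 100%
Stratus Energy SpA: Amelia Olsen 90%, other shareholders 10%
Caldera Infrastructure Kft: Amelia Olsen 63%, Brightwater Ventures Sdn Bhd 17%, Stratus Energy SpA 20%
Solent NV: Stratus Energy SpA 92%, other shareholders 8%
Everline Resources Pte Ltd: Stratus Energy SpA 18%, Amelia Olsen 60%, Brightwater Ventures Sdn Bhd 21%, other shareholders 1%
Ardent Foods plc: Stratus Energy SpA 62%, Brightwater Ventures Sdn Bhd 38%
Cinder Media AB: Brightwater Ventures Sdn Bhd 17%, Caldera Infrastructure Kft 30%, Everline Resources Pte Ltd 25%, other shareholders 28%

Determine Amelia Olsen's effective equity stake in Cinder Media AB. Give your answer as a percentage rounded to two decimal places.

70.70%

Amelia reaches Cinder along 7 paths.
Via Brightwater: 100% × 17% = 17%.
Via Caldera: 63% × 30% = 18.9%.
Via Brightwater → Caldera: 100% × 17% × 30% = 5.1%.
Via Stratus → Caldera: 90% × 20% × 30% = 5.4%.
Via Stratus → Everline: 90% × 18% × 25% = 4.05%.
Via Everline: 60% × 25% = 15%.
Via Brightwater → Everline: 100% × 21% × 25% = 5.25%.
Total: 17% + 18.9% + 5.1% + 5.4% + 4.05% + 15% + 5.25% = 70.7%.
Rounded: 70.70%.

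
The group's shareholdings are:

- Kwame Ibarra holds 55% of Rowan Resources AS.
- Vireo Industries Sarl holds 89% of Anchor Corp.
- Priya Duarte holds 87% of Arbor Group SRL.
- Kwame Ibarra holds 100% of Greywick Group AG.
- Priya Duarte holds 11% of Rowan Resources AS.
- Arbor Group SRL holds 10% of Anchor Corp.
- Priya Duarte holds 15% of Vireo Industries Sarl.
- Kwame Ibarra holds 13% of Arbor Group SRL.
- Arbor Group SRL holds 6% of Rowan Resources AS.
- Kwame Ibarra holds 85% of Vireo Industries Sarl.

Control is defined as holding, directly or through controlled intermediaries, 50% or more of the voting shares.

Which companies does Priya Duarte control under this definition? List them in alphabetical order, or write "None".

Priya holds 87% of Arbor, so Priya controls Arbor.
No other company's threshold is met.

Arbor Group SRL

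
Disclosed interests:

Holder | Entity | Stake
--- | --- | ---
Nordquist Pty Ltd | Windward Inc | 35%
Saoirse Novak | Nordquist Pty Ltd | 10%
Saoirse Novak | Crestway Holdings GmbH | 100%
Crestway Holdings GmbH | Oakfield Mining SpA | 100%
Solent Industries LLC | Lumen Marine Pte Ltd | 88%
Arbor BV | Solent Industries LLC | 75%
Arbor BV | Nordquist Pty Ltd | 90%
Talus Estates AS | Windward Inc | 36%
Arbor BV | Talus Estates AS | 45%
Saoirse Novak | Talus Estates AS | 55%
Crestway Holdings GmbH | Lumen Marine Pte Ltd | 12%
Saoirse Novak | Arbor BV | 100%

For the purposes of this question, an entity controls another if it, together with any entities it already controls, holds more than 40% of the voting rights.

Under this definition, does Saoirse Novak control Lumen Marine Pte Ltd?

Yes

Saoirse holds 100% of Arbor, so Saoirse controls Arbor.
Arbor holds 75% of Solent, so Saoirse controls Solent.
Saoirse holds 100% of Crestway, so Saoirse controls Crestway.
Crestway and Solent together hold 12% + 88% = 100% of Lumen, so Saoirse controls Lumen.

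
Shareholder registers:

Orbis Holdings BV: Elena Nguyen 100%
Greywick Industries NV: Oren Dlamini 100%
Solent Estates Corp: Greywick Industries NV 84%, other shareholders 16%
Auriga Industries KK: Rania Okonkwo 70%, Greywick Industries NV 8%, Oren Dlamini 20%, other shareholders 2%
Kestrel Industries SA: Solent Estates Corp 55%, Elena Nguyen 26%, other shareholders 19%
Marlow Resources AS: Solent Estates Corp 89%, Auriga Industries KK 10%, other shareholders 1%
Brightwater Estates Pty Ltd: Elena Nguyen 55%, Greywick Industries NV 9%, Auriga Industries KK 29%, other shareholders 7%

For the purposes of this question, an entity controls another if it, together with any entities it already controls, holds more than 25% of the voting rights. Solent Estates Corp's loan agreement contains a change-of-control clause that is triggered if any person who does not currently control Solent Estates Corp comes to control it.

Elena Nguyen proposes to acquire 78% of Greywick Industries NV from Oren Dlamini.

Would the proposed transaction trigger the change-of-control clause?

The purchase adds only to Elena's holdings (Oren's stake shrinks), so Elena is the only person who could newly come to control Solent.
Elena holds 100% of Orbis, so Elena controls Orbis.
Elena holds 26% of Kestrel, so Elena controls Kestrel.
Elena holds 55% of Brightwater, so Elena controls Brightwater.
Neither Elena nor any entity Elena controls holds any voting interest in Solent.
So before the transaction, Elena does not control Solent.
After the purchase, Elena holds 78% of Greywick directly, and Oren's stake falls to 22%.
Elena holds 78% of Greywick, so Elena controls Greywick.
Greywick holds 84% of Solent, so Elena controls Solent.
Elena did not control Solent before and does after, so the clause is triggered.

Yes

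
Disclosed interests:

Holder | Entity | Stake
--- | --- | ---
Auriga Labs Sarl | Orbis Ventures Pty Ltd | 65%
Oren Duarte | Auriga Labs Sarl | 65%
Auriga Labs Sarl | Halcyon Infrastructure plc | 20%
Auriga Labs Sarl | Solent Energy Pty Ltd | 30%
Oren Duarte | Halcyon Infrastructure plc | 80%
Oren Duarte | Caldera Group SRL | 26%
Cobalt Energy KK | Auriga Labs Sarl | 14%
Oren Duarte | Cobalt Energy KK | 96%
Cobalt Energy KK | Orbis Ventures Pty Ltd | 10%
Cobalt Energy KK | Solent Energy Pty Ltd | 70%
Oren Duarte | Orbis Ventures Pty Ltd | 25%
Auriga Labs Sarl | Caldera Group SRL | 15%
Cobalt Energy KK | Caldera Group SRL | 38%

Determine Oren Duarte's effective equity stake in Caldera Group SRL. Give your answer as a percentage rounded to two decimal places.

Oren reaches Caldera along 4 paths.
Direct stake: 26% = 26%.
Via Auriga: 65% × 15% = 9.75%.
Via Cobalt → Auriga: 96% × 14% × 15% = 2.016%.
Via Cobalt: 96% × 38% = 36.48%.
Total: 26% + 9.75% + 2.016% + 36.48% = 74.246%.
Rounded: 74.25%.

74.25%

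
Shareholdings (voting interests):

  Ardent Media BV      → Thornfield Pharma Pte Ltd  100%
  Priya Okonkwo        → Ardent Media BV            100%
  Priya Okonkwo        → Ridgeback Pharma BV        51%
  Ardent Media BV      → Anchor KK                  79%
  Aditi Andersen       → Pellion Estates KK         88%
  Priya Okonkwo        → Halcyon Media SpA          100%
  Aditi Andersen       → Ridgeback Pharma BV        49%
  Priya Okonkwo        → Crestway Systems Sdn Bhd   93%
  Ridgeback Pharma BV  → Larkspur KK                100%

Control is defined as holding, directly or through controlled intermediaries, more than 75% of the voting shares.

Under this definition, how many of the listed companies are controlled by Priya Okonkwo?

5

Priya holds 100% of Ardent, so Priya controls Ardent.
Priya holds 100% of Halcyon, so Priya controls Halcyon.
Ardent holds 100% of Thornfield, so Priya controls Thornfield.
Ardent holds 79% of Anchor, so Priya controls Anchor.
Priya holds 93% of Crestway, so Priya controls Crestway.
No other company's threshold is met.
Priya controls 5 companies.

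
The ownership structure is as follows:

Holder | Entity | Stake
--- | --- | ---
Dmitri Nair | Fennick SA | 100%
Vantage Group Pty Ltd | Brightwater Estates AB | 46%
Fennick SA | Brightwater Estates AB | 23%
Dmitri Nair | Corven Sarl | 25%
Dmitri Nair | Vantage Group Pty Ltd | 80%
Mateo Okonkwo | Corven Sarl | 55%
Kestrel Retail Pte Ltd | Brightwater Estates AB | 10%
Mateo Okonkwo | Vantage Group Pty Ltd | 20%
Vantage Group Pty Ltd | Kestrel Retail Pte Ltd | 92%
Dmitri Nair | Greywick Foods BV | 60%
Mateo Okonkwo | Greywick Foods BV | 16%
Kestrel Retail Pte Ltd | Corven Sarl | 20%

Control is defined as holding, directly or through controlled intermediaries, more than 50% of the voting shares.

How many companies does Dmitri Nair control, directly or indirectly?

5

Dmitri holds 80% of Vantage, so Dmitri controls Vantage.
Dmitri holds 100% of Fennick, so Dmitri controls Fennick.
Vantage holds 92% of Kestrel, so Dmitri controls Kestrel.
Dmitri holds 60% of Greywick, so Dmitri controls Greywick.
Vantage and Fennick and Kestrel together hold 46% + 23% + 10% = 79% of Brightwater, so Dmitri controls Brightwater.
No other company's threshold is met.
Dmitri controls 5 companies.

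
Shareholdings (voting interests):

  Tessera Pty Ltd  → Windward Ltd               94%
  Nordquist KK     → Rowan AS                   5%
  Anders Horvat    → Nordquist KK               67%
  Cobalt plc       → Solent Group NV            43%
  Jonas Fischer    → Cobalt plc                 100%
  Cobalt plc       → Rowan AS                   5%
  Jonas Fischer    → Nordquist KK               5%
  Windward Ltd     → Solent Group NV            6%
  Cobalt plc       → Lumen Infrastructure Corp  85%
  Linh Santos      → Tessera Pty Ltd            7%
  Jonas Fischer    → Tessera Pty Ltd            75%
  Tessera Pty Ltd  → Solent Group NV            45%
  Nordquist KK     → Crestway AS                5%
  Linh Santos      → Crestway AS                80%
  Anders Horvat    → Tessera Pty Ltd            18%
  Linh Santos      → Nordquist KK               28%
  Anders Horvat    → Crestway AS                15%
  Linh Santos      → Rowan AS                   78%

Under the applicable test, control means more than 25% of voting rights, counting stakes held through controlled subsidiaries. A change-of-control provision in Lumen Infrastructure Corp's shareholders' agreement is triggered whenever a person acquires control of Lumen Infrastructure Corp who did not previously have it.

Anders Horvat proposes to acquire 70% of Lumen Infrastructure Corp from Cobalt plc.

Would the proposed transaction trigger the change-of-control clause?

Yes

The purchase adds only to Anders's holdings (Cobalt's stake shrinks), so Anders is the only person who could newly come to control Lumen.
Anders holds 67% of Nordquist, so Anders controls Nordquist.
Neither Anders nor any entity Anders controls holds any voting interest in Lumen.
So before the transaction, Anders does not control Lumen.
After the purchase, Anders holds 70% of Lumen directly, and Cobalt's stake falls to 15%.
Anders holds 70% of Lumen, so Anders controls Lumen.
Anders did not control Lumen before and does after, so the clause is triggered.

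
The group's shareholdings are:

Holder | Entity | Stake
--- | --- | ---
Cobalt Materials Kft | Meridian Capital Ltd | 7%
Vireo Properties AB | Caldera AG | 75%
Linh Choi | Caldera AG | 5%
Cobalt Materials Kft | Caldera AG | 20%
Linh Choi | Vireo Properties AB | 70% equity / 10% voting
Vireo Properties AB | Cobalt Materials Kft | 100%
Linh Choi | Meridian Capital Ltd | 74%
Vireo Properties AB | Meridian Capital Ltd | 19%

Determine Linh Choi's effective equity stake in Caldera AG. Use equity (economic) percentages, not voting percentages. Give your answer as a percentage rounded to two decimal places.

Linh reaches Caldera along 3 paths.
Via Vireo → Cobalt: 70% × 100% × 20% = 14%.
Direct stake: 5% = 5%.
Via Vireo: 70% × 75% = 52.5%.
Total: 14% + 5% + 52.5% = 71.5%.
Rounded: 71.50%.

71.50%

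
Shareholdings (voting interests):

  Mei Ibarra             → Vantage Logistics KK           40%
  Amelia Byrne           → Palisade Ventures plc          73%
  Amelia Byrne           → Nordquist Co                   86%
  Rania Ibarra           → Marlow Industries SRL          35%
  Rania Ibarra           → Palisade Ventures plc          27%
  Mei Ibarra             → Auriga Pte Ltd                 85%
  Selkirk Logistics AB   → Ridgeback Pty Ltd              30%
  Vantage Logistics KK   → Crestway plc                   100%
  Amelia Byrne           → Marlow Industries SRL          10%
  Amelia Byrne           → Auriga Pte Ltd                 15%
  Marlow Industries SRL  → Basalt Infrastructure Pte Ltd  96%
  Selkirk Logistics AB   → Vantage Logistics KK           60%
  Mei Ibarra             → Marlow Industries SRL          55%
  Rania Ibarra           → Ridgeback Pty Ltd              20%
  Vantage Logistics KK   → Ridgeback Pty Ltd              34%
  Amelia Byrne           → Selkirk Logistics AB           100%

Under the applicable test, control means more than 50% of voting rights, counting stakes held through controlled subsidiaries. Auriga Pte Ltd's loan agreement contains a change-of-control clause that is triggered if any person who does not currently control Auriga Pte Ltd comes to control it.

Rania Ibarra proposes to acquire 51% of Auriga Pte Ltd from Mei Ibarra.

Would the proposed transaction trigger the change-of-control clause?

Yes

The purchase adds only to Rania's holdings (Mei's stake shrinks), so Rania is the only person who could newly come to control Auriga.
Rania's largest direct stake is 35% in Marlow, which does not meet the threshold, so Rania controls no company.
Neither Rania nor any entity Rania controls holds any voting interest in Auriga.
So before the transaction, Rania does not control Auriga.
After the purchase, Rania holds 51% of Auriga directly, and Mei's stake falls to 34%.
Rania holds 51% of Auriga, so Rania controls Auriga.
Rania did not control Auriga before and does after, so the clause is triggered.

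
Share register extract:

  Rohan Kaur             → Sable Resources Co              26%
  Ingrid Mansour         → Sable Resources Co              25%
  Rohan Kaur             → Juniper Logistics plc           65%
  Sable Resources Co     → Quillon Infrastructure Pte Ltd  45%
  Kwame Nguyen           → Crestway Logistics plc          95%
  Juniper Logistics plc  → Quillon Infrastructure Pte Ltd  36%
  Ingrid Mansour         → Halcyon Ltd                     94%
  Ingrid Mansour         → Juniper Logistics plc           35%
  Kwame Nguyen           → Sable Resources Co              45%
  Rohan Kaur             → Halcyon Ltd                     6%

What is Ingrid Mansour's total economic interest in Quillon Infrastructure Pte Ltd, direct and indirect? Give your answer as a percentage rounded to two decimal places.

Ingrid reaches Quillon along 2 paths.
Via Juniper: 35% × 36% = 12.6%.
Via Sable: 25% × 45% = 11.25%.
Total: 12.6% + 11.25% = 23.85%.

23.85%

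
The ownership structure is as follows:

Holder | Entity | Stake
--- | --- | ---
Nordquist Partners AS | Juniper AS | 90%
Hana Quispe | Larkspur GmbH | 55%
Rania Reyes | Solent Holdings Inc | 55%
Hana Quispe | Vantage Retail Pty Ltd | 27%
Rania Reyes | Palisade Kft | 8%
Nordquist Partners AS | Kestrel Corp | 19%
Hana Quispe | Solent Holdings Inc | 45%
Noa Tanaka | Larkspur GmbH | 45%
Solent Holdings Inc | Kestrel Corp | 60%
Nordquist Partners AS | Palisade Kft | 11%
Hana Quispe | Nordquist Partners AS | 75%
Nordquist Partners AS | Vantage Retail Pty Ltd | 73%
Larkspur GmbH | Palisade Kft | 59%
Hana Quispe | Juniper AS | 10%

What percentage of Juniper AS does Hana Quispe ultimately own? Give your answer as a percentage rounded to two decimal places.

Hana reaches Juniper along 2 paths.
Via Nordquist: 75% × 90% = 67.5%.
Direct stake: 10% = 10%.
Total: 67.5% + 10% = 77.5%.
Rounded: 77.50%.

77.50%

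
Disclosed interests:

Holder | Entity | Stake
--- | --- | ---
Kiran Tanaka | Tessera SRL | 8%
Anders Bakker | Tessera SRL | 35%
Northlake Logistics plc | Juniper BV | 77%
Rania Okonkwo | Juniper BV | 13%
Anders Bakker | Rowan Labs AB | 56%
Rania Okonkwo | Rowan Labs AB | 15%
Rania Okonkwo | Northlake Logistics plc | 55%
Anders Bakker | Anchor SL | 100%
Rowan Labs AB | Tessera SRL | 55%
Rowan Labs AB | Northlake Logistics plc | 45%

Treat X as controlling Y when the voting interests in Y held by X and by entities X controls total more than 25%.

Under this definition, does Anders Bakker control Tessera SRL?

Yes

Anders holds 56% of Rowan, so Anders controls Rowan.
Anders and Rowan together hold 35% + 55% = 90% of Tessera, so Anders controls Tessera.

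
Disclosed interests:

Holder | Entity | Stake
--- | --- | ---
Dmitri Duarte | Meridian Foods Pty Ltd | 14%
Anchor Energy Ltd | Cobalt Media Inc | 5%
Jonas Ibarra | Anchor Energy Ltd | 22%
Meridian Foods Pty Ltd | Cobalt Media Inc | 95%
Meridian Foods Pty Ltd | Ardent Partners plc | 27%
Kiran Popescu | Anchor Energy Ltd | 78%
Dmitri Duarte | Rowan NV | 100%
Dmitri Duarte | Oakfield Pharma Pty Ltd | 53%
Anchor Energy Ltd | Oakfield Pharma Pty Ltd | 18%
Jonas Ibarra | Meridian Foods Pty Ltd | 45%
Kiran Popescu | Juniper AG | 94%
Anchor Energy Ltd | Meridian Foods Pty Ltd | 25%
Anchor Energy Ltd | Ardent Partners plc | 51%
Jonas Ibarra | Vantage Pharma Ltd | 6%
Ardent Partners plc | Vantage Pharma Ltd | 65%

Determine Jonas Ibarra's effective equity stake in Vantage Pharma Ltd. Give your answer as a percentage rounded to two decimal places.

Jonas reaches Vantage along 4 paths.
Direct stake: 6% = 6%.
Via Anchor → Ardent: 22% × 51% × 65% = 7.293%.
Via Meridian → Ardent: 45% × 27% × 65% = 7.8975%.
Via Anchor → Meridian → Ardent: 22% × 25% × 27% × 65% = 0.96525%.
Total: 6% + 7.293% + 7.8975% + 0.96525% = 22.15575%.
Rounded: 22.16%.

22.16%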